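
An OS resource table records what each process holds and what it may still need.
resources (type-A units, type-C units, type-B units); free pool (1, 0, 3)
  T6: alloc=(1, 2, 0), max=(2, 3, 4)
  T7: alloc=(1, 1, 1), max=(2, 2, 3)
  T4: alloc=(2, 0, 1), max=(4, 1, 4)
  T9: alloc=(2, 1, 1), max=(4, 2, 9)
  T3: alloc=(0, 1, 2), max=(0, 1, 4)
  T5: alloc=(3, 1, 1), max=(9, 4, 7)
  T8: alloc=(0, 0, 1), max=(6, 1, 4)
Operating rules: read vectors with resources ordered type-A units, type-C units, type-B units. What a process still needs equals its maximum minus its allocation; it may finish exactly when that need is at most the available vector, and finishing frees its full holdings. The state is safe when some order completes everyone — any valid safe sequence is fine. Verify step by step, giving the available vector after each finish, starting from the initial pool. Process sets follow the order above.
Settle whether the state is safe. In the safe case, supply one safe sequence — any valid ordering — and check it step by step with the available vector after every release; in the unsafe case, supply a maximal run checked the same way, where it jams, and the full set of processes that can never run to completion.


The state is UNSAFE.
Key observation: after T3, T7, T4, T6 the pool peaks at (5, 4, 7), and each blocked process is short somewhere: T9 on type-B units; T5 on type-A units; T8 on type-A units.
Going as far as possible: T3, T7, T4, T6; after that, nothing fits. Verifying each step:
  pool = (1, 0, 3)
  T3 needs (0, 0, 2) <= (1, 0, 3) -> finishes; pool += (0, 1, 2) = (1, 1, 5)
  T7 needs (1, 1, 2) <= (1, 1, 5) -> finishes; pool += (1, 1, 1) = (2, 2, 6)
  T4 needs (2, 1, 3) <= (2, 2, 6) -> finishes; pool += (2, 0, 1) = (4, 2, 7)
  T6 needs (1, 1, 4) <= (4, 2, 7) -> finishes; pool += (1, 2, 0) = (5, 4, 7)
  T9 still needs (2, 1, 8) but only (5, 4, 7) is free — short on type-B units
  T5 still needs (6, 3, 6) but only (5, 4, 7) is free — short on type-A units
  T8 still needs (6, 1, 3) but only (5, 4, 7) is free — short on type-A units
Processes that can never finish: T9, T5 and T8.


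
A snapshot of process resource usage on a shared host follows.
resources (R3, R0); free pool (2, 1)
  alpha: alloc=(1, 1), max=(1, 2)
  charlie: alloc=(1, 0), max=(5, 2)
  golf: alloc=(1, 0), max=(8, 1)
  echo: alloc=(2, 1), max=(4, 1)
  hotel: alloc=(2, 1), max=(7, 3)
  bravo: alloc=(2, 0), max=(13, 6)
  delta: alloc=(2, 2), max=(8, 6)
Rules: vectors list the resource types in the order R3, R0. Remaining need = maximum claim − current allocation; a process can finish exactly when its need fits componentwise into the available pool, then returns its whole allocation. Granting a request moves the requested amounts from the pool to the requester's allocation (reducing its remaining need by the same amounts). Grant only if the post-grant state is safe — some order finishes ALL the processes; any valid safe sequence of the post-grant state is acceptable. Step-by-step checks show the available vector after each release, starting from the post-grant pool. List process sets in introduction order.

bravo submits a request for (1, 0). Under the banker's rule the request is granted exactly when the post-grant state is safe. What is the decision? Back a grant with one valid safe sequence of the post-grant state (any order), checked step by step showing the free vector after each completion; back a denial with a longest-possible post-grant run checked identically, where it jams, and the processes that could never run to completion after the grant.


GRANT. The post-grant state is safe; one safe sequence: alpha, echo, charlie, hotel, delta, golf, bravo.
Key observation: the grant leaves (1, 1) free — enough for alpha, whose release restarts the cascade.
Check on the post-grant state, step by step:
  pool = (1, 1)
  run alpha (needs (0, 1), free (1, 1)); after release of (1, 1) the pool is (2, 2)
  run echo (needs (2, 0), free (2, 2)); after release of (2, 1) the pool is (4, 3)
  run charlie (needs (4, 2), free (4, 3)); after release of (1, 0) the pool is (5, 3)
  run hotel (needs (5, 2), free (5, 3)); after release of (2, 1) the pool is (7, 4)
  run delta (needs (6, 4), free (7, 4)); after release of (2, 2) the pool is (9, 6)
  run golf (needs (7, 1), free (9, 6)); after release of (1, 0) the pool is (10, 6)
  run bravo (needs (10, 6), free (10, 6)); after release of (3, 0) the pool is (13, 6)


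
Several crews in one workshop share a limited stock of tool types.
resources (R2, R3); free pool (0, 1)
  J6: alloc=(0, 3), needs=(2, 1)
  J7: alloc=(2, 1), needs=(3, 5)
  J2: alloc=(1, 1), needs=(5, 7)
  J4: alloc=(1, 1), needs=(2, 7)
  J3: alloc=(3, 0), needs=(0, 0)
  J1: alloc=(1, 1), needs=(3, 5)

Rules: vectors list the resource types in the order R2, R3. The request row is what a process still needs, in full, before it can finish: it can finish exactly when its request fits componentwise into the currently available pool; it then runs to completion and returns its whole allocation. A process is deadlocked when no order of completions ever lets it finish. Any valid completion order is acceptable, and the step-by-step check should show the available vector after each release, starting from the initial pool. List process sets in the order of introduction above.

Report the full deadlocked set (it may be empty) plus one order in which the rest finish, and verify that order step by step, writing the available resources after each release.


The deadlocked set is J7, J2, J4 and J1.
Key observation: after J3, J6 complete, (3, 4) is the best the pool ever gets, yet each leftover process wants more R3.
The rest can finish in the order J3, J6. Step-by-step check:
  pool = (0, 1)
  J3: need (0, 0) fits (0, 1); releases (3, 0), pool now (3, 1)
  J6: need (2, 1) fits (3, 1); releases (0, 3), pool now (3, 4)
The stuck group stays short no matter what:
  J7 cannot run: need (3, 5) vs free (3, 4) (insufficient R3)
  J2 cannot run: need (5, 7) vs free (3, 4) (insufficient R2 and R3)
  J4 cannot run: need (2, 7) vs free (3, 4) (insufficient R3)
  J1 cannot run: need (3, 5) vs free (3, 4) (insufficient R3)


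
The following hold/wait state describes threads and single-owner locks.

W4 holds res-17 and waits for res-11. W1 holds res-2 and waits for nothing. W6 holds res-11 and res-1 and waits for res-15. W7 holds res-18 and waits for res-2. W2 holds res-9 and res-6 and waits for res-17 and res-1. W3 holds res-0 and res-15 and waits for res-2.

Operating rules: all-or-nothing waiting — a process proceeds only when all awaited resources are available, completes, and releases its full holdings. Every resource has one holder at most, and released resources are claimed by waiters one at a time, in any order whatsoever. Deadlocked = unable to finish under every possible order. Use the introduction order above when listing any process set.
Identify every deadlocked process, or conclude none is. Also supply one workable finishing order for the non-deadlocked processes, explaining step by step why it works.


The deadlocked set is empty.
Key observation: there is no circular wait here — follow any chain and it reaches a process that is free to run now.
One completion order for the rest: W1, W7, W3, W6, W4, W2.
Verifying each step:
  run W1 (it waits on nothing); releases res-2
  W7 waits on res-2 — all released -> runs and releases res-18
  W3 waits on res-2 — all released -> runs and releases res-0 and res-15
  W6 waits on res-15 — all released -> runs and releases res-11 and res-1
  W4 waits on res-11 — all released -> runs and releases res-17
  W2 waits on res-17 and res-1 — all released -> runs and releases res-9 and res-6


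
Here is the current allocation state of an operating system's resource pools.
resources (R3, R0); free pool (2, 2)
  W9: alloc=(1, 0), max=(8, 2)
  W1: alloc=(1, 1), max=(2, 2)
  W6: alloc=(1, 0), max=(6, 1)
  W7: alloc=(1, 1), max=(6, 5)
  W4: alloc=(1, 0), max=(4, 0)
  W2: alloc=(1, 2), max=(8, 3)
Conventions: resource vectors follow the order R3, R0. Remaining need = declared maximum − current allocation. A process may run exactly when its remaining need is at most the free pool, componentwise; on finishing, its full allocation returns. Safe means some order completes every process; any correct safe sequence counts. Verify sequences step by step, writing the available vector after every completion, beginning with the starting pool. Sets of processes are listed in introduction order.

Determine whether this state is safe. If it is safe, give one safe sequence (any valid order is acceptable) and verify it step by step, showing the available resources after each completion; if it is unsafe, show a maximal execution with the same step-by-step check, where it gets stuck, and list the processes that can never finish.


The state is UNSAFE.
Key observation: R3 is the bottleneck — with W1, W4 done the pool holds (4, 3), short of every remaining need.
A maximal execution: W1, W4 — then nothing else fits. Step-by-step check:
  pool = (2, 2)
  W1: need (1, 1) fits (2, 2); releases (1, 1), pool now (3, 3)
  W4: need (3, 0) fits (3, 3); releases (1, 0), pool now (4, 3)
  W9 cannot run: need (7, 2) vs free (4, 3) (insufficient R3)
  W6 cannot run: need (5, 1) vs free (4, 3) (insufficient R3)
  W7 cannot run: need (5, 4) vs free (4, 3) (insufficient R3 and R0)
  W2 cannot run: need (7, 1) vs free (4, 3) (insufficient R3)
Processes that can never finish: W9, W6, W7 and W2.


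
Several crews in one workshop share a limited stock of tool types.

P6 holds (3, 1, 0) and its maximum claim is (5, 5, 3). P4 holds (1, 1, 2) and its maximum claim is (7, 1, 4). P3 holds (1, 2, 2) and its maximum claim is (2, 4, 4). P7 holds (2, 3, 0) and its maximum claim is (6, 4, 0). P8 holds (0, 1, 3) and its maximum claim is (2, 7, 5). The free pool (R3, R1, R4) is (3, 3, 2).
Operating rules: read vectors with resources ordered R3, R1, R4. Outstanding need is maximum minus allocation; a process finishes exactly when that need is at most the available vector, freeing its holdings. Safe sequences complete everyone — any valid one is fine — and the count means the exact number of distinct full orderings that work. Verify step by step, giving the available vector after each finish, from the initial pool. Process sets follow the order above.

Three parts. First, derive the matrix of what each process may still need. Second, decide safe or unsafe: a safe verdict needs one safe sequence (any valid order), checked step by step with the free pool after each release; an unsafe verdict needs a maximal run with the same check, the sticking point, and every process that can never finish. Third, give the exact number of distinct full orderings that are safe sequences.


(1) Outstanding need per process (order R3, R1, R4):
  P6: (2, 4, 3)
  P4: (6, 0, 2)
  P3: (1, 2, 2)
  P7: (4, 1, 0)
  P8: (2, 6, 2)
(2) SAFE — a valid safe sequence is P3, P6, P4, P7, P8.
Key observation: P3 marks the first exact bind of the order: its need (1, 2, 2) fits the free (3, 3, 2) with zero slack on a requested resource.
Step-by-step check:
  pool = (3, 3, 2)
  P3: need (1, 2, 2) fits (3, 3, 2); releases (1, 2, 2), pool now (4, 5, 4)
  P6: need (2, 4, 3) fits (4, 5, 4); releases (3, 1, 0), pool now (7, 6, 4)
  P4: need (6, 0, 2) fits (7, 6, 4); releases (1, 1, 2), pool now (8, 7, 6)
  P7: need (4, 1, 0) fits (8, 7, 6); releases (2, 3, 0), pool now (10, 10, 6)
  P8: need (2, 6, 2) fits (10, 10, 6); releases (0, 1, 3), pool now (10, 11, 9)
(3) The exact count: 12 of the possible complete orderings are safe sequences.


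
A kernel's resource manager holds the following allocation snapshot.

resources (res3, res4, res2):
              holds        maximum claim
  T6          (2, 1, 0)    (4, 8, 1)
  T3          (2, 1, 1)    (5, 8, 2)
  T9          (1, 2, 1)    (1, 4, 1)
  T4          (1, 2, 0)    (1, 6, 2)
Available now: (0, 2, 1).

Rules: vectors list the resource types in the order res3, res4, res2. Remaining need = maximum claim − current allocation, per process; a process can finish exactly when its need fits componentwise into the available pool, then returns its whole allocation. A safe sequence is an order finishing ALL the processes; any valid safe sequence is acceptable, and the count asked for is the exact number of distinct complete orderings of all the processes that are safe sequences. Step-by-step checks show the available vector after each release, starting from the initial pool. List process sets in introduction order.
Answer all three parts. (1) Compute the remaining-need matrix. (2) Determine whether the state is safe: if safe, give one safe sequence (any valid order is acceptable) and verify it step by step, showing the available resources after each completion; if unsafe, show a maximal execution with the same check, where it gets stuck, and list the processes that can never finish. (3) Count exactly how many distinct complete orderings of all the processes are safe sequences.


(1) Remaining need (order res3, res4, res2):
  T6: (2, 7, 1)
  T3: (3, 7, 1)
  T9: (0, 2, 0)
  T4: (0, 4, 2)
(2) UNSAFE.
Key observation: no order helps: past T9, T4, the free pool tops out at (2, 6, 2), below what each blocked process needs in res4.
The run T9, T4 cannot be extended any further. Verifying each step:
  pool = (0, 2, 1)
  T9: need (0, 2, 0) fits (0, 2, 1); releases (1, 2, 1), pool now (1, 4, 2)
  T4: need (0, 4, 2) fits (1, 4, 2); releases (1, 2, 0), pool now (2, 6, 2)
  T6 cannot run: need (2, 7, 1) vs free (2, 6, 2) (insufficient res4)
  T3 cannot run: need (3, 7, 1) vs free (2, 6, 2) (insufficient res3 and res4)
Permanently blocked: T6 and T3.
(3) Exactly 0 of the possible complete orderings are safe sequences.


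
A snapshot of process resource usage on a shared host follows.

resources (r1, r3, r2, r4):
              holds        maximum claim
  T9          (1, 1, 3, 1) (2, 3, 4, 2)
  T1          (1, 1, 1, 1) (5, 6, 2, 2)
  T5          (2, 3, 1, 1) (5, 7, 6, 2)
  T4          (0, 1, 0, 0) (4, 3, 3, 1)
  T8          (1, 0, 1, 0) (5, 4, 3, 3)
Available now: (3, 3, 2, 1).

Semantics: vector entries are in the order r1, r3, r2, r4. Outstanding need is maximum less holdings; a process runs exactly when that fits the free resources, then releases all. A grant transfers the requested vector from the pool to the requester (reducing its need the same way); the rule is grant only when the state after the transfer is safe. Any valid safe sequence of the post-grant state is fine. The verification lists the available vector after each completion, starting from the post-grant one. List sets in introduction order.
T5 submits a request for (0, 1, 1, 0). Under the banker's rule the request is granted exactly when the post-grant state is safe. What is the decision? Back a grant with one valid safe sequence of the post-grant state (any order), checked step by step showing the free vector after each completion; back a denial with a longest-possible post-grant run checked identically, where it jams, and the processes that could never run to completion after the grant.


GRANT — the state after the grant stays safe, e.g. via T9, T5, T8, T1, T4.
Key observation: after the grant the pool drops to (3, 2, 1, 1), which still lets T9 finish first and unwind the rest.
Step-by-step check of the post-grant state:
  pool = (3, 2, 1, 1)
  T9 needs (1, 2, 1, 1) <= (3, 2, 1, 1) -> finishes; pool += (1, 1, 3, 1) = (4, 3, 4, 2)
  T5 needs (3, 3, 4, 1) <= (4, 3, 4, 2) -> finishes; pool += (2, 4, 2, 1) = (6, 7, 6, 3)
  T8 needs (4, 4, 2, 3) <= (6, 7, 6, 3) -> finishes; pool += (1, 0, 1, 0) = (7, 7, 7, 3)
  T1 needs (4, 5, 1, 1) <= (7, 7, 7, 3) -> finishes; pool += (1, 1, 1, 1) = (8, 8, 8, 4)
  T4 needs (4, 2, 3, 1) <= (8, 8, 8, 4) -> finishes; pool += (0, 1, 0, 0) = (8, 9, 8, 4)


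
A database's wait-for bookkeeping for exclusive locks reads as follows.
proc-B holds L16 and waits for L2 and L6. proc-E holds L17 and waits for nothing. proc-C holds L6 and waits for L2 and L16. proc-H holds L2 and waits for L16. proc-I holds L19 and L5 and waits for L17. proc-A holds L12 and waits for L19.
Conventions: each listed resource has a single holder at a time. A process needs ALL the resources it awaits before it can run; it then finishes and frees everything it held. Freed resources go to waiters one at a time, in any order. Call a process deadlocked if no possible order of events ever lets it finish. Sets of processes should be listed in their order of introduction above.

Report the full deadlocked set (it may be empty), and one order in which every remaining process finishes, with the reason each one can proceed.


Deadlocked: proc-B, proc-C and proc-H.
Key observation: the wait chain closes on itself along proc-B -> proc-C -> proc-B; proc-H is caught in further circular waits.
The rest can finish in the order proc-E, proc-I, proc-A.
Check, step by step:
  proc-E waits on nothing -> runs at once and releases L17
  run proc-I (all its waits — L17 — are resolved); releases L19 and L5
  run proc-A (all its waits — L19 — are resolved); releases L12


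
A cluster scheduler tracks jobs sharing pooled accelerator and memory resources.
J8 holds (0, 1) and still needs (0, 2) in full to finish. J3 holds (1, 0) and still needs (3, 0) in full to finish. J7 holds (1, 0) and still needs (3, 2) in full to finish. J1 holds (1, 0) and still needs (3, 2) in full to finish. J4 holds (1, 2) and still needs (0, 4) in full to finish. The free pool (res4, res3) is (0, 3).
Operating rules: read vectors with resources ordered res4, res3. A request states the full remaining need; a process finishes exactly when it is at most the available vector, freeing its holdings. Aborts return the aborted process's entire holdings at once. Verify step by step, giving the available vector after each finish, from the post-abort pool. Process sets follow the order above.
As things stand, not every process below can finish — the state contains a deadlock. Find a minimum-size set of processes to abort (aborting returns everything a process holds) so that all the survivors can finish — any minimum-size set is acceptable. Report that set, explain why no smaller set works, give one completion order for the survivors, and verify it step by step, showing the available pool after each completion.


Abort J7 and J1.
Key observation: before aborting J7 and J1, J3 was permanently blocked — no order could ever run it; afterwards it completes at step 3.
Why nothing smaller works — every single abort fails: J8 alone leaves J3 blocked (short on res4); J3 alone leaves J7 blocked (short on res4); J7 alone leaves J3 blocked (short on res4); J1 alone leaves J3 blocked (short on res4); J4 alone leaves J3 blocked (short on res4).
One survivor order: J8, J4, J3. Step-by-step check (post-abort pool first):
  pool = (2, 3)
  run J8 (needs (0, 2), free (2, 3)); after release of (0, 1) the pool is (2, 4)
  run J4 (needs (0, 4), free (2, 4)); after release of (1, 2) the pool is (3, 6)
  run J3 (needs (3, 0), free (3, 6)); after release of (1, 0) the pool is (4, 6)


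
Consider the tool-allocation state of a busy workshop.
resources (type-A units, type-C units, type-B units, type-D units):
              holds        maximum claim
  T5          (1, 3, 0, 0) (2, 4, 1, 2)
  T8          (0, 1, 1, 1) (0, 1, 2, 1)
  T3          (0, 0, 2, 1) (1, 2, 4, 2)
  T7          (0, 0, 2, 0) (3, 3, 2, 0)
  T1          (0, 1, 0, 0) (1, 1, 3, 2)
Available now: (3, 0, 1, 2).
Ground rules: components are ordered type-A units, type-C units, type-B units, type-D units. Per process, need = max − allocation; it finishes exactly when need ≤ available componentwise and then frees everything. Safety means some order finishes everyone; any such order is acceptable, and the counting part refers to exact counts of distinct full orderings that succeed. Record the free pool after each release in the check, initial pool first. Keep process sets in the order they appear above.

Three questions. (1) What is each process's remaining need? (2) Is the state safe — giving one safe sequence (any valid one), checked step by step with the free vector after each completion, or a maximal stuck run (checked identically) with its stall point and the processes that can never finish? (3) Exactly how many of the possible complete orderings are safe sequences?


(1) Need matrix, components ordered type-A units, type-C units, type-B units, type-D units:
  T5: (1, 1, 1, 2)
  T8: (0, 0, 1, 0)
  T3: (1, 2, 2, 1)
  T7: (3, 3, 0, 0)
  T1: (1, 0, 3, 2)
(2) SAFE — a valid safe sequence is T8, T5, T3, T7, T1.
Key observation: T8 is the earliest step where a requested resource binds exactly: need (0, 0, 1, 0), pool (3, 0, 1, 2) at its turn.
Step-by-step check:
  pool = (3, 0, 1, 2)
  T8 needs (0, 0, 1, 0) <= (3, 0, 1, 2) -> finishes; pool += (0, 1, 1, 1) = (3, 1, 2, 3)
  T5 needs (1, 1, 1, 2) <= (3, 1, 2, 3) -> finishes; pool += (1, 3, 0, 0) = (4, 4, 2, 3)
  T3 needs (1, 2, 2, 1) <= (4, 4, 2, 3) -> finishes; pool += (0, 0, 2, 1) = (4, 4, 4, 4)
  T7 needs (3, 3, 0, 0) <= (4, 4, 4, 4) -> finishes; pool += (0, 0, 2, 0) = (4, 4, 6, 4)
  T1 needs (1, 0, 3, 2) <= (4, 4, 6, 4) -> finishes; pool += (0, 1, 0, 0) = (4, 5, 6, 4)
(3) Exactly 4 of the possible complete orderings are safe sequences.


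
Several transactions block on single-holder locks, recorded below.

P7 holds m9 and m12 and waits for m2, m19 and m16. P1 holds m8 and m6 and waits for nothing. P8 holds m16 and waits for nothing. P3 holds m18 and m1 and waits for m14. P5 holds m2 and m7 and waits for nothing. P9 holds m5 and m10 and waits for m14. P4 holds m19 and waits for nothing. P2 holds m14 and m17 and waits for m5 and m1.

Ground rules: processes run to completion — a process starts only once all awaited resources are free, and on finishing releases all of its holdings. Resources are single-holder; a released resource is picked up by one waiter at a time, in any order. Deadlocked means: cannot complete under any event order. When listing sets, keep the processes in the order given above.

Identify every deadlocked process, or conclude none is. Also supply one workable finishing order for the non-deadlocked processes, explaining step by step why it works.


Deadlocked: P3, P9 and P2.
Key observation: the wait chain closes on itself along P3 -> P2 -> P3; P9 is caught in further circular waits.
One completion order for the rest: P5, P4, P8, P1, P7.
Check, step by step:
  run P5 (it waits on nothing); releases m2 and m7
  run P4 (it waits on nothing); releases m19
  run P8 (it waits on nothing); releases m16
  run P1 (it waits on nothing); releases m8 and m6
  P7 waits on m2, m19 and m16 — all released -> runs and releases m9 and m12


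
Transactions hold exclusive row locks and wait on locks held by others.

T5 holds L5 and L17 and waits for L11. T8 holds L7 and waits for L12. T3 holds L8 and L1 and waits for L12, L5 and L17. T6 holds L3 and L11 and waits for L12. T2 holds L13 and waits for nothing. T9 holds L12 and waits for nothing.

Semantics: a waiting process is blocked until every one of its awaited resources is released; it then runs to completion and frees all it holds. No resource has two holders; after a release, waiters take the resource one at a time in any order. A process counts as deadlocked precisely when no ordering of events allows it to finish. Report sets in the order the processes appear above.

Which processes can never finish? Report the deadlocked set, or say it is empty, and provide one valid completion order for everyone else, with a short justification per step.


Nothing here is deadlocked.
Key observation: there is no circular wait here — follow any chain and it reaches a process that is free to run now.
One completion order for the rest: T9, T6, T8, T2, T5, T3.
Verifying each step:
  T9: no waits; runs immediately, freeing L12
  run T6 (all its waits — L12 — are resolved); releases L3 and L11
  run T8 (all its waits — L12 — are resolved); releases L7
  T2: no waits; runs immediately, freeing L13
  run T5 (all its waits — L11 — are resolved); releases L5 and L17
  run T3 (all its waits — L12, L5 and L17 — are resolved); releases L8 and L1


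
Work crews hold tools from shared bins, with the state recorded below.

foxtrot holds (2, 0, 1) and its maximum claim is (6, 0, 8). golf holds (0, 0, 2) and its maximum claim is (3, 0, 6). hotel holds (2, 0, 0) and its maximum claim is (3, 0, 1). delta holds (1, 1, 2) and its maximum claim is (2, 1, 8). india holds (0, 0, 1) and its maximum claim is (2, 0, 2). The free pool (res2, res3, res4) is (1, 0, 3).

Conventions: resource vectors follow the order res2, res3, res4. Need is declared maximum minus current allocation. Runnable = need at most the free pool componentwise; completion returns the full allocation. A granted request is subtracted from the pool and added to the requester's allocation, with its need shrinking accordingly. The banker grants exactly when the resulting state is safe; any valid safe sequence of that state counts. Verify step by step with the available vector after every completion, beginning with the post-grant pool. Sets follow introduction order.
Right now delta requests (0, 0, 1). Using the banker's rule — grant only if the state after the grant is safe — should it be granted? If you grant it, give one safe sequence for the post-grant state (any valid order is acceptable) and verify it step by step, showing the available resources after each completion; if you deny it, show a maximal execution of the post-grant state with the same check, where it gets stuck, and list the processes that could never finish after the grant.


DENY: after the grant no complete ordering would exist.
Key observation: the wall is res4: completing hotel, india brings the pool only to (3, 0, 3), and all the rest need more.
Pretend the grant happened; the run hotel, india goes as far as possible. Check, step by step:
  pool = (1, 0, 2)
  run hotel (needs (1, 0, 1), free (1, 0, 2)); after release of (2, 0, 0) the pool is (3, 0, 2)
  run india (needs (2, 0, 1), free (3, 0, 2)); after release of (0, 0, 1) the pool is (3, 0, 3)
  blocked: foxtrot wants (4, 0, 7), pool (3, 0, 3) — not enough res2 and res4
  blocked: golf wants (3, 0, 4), pool (3, 0, 3) — not enough res4
  blocked: delta wants (1, 0, 5), pool (3, 0, 3) — not enough res4
Post-grant, the permanently blocked set is foxtrot, golf and delta.


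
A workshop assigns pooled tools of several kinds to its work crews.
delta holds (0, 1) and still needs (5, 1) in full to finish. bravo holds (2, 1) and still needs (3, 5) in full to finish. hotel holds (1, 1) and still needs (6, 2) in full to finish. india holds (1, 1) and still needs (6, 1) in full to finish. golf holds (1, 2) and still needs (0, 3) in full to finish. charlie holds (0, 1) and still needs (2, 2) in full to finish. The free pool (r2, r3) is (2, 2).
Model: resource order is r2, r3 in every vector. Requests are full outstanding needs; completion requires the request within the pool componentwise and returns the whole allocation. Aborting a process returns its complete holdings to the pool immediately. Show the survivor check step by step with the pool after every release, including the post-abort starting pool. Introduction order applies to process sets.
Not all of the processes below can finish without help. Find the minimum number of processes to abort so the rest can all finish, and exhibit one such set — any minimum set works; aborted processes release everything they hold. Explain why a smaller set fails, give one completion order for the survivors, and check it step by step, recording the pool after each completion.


The answer: abort india.
Key observation: hotel could never have finished before the abort; with (1, 1) returned by india, it fits at step 5.
No smaller set exists: with zero aborts the deadlock remains.
The survivors complete as golf, bravo, charlie, delta, hotel. Walking it through (starting from the post-abort pool):
  pool = (3, 3)
  golf: need (0, 3) fits (3, 3); releases (1, 2), pool now (4, 5)
  bravo: need (3, 5) fits (4, 5); releases (2, 1), pool now (6, 6)
  charlie: need (2, 2) fits (6, 6); releases (0, 1), pool now (6, 7)
  delta: need (5, 1) fits (6, 7); releases (0, 1), pool now (6, 8)
  hotel: need (6, 2) fits (6, 8); releases (1, 1), pool now (7, 9)


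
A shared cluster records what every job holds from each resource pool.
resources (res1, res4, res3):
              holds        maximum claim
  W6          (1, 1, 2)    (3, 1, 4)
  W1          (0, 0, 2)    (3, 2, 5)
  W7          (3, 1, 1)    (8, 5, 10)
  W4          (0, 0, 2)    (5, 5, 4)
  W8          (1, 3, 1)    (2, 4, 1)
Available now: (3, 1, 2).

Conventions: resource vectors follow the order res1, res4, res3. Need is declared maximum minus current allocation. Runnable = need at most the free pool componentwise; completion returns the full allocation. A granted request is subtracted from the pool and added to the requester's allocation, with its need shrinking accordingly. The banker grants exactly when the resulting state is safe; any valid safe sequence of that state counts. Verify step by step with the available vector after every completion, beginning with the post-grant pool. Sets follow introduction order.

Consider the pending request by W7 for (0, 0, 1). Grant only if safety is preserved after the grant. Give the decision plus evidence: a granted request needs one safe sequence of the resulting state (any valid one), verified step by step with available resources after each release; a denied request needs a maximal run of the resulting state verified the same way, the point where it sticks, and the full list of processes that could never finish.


GRANT — the state after the grant stays safe, e.g. via W8, W6, W1, W4, W7.
Key observation: with (3, 1, 1) left after the transfer, W8 can run at once — the state stays safe.
Check on the post-grant state, step by step:
  pool = (3, 1, 1)
  run W8 (needs (1, 1, 0), free (3, 1, 1)); after release of (1, 3, 1) the pool is (4, 4, 2)
  run W6 (needs (2, 0, 2), free (4, 4, 2)); after release of (1, 1, 2) the pool is (5, 5, 4)
  run W1 (needs (3, 2, 3), free (5, 5, 4)); after release of (0, 0, 2) the pool is (5, 5, 6)
  run W4 (needs (5, 5, 2), free (5, 5, 6)); after release of (0, 0, 2) the pool is (5, 5, 8)
  run W7 (needs (5, 4, 8), free (5, 5, 8)); after release of (3, 1, 2) the pool is (8, 6, 10)


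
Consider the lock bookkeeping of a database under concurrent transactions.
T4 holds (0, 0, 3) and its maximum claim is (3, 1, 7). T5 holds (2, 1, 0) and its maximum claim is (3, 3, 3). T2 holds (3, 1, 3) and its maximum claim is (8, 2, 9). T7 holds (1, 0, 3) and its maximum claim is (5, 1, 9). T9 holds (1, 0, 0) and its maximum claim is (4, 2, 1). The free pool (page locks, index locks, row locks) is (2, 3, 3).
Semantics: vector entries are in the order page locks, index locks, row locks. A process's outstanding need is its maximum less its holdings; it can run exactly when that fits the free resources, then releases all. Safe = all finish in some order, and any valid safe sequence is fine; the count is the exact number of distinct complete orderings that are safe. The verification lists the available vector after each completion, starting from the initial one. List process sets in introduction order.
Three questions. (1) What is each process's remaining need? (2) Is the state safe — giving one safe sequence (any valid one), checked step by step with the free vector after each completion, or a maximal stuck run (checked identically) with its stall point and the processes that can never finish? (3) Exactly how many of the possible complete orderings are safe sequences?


(1) Remaining need (order page locks, index locks, row locks):
  T4: (3, 1, 4)
  T5: (1, 2, 3)
  T2: (5, 1, 6)
  T7: (4, 1, 6)
  T9: (3, 2, 1)
(2) The state is UNSAFE.
Key observation: once T5, T9 finish, the pool peaks at (5, 4, 3) — and every remaining process still needs more row locks than that.
Going as far as possible: T5, T9; after that, nothing fits. Check, step by step:
  pool = (2, 3, 3)
  T5: need (1, 2, 3) fits (2, 3, 3); releases (2, 1, 0), pool now (4, 4, 3)
  T9: need (3, 2, 1) fits (4, 4, 3); releases (1, 0, 0), pool now (5, 4, 3)
  T4 cannot run: need (3, 1, 4) vs free (5, 4, 3) (insufficient row locks)
  T2 cannot run: need (5, 1, 6) vs free (5, 4, 3) (insufficient row locks)
  T7 cannot run: need (4, 1, 6) vs free (5, 4, 3) (insufficient row locks)
Permanently blocked: T4, T2 and T7.
(3) The exact count: 0 of the possible complete orderings are safe sequences.


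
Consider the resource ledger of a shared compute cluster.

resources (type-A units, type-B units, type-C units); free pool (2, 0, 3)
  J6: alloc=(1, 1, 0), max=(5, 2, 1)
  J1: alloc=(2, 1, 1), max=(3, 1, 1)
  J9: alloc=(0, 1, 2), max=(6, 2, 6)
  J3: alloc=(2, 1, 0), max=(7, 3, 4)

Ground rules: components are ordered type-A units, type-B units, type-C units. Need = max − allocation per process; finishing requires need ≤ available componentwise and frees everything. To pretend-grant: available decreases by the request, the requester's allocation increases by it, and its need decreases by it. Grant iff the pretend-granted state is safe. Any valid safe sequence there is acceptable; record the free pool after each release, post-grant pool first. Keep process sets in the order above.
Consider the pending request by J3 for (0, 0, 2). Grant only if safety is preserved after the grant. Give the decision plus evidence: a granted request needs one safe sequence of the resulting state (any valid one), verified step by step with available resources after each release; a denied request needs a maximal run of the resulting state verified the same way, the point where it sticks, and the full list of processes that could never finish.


GRANT: granting preserves safety; a valid post-grant sequence is J1, J6, J3, J9.
Key observation: post-grant, (2, 0, 1) remains, and an order beginning with J1 completes everyone.
Verifying the post-grant state step by step:
  pool = (2, 0, 1)
  J1 needs (1, 0, 0) <= (2, 0, 1) -> finishes; pool += (2, 1, 1) = (4, 1, 2)
  J6 needs (4, 1, 1) <= (4, 1, 2) -> finishes; pool += (1, 1, 0) = (5, 2, 2)
  J3 needs (5, 2, 2) <= (5, 2, 2) -> finishes; pool += (2, 1, 2) = (7, 3, 4)
  J9 needs (6, 1, 4) <= (7, 3, 4) -> finishes; pool += (0, 1, 2) = (7, 4, 6)


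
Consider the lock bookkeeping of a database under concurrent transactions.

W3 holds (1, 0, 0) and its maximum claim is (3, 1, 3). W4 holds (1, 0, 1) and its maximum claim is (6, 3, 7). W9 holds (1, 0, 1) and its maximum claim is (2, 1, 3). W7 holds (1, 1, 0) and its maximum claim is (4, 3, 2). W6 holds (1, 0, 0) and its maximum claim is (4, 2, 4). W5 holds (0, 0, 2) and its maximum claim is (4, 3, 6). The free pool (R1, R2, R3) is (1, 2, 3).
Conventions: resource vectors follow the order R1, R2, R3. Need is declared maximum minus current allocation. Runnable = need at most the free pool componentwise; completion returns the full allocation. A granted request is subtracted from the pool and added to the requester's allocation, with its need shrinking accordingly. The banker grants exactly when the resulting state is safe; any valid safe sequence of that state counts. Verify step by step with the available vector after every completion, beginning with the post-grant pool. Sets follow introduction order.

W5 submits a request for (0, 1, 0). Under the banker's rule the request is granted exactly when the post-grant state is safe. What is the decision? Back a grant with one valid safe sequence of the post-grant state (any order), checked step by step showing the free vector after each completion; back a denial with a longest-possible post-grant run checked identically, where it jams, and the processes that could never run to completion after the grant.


DENY — the pretend-granted state is unsafe.
Key observation: the pool after W9, W3 is (3, 1, 4); every surviving request exceeds it in R2, so progress ends there.
After a pretend grant, a maximal execution: W9, W3 — then nothing else fits. Walking it through:
  pool = (1, 1, 3)
  run W9 (needs (1, 1, 2), free (1, 1, 3)); after release of (1, 0, 1) the pool is (2, 1, 4)
  run W3 (needs (2, 1, 3), free (2, 1, 4)); after release of (1, 0, 0) the pool is (3, 1, 4)
  W4 still needs (5, 3, 6) but only (3, 1, 4) is free — short on R1, R2 and R3
  W7 still needs (3, 2, 2) but only (3, 1, 4) is free — short on R2
  W6 still needs (3, 2, 4) but only (3, 1, 4) is free — short on R2
  W5 still needs (4, 2, 4) but only (3, 1, 4) is free — short on R1 and R2
Processes that could never finish after the grant: W4, W7, W6 and W5.


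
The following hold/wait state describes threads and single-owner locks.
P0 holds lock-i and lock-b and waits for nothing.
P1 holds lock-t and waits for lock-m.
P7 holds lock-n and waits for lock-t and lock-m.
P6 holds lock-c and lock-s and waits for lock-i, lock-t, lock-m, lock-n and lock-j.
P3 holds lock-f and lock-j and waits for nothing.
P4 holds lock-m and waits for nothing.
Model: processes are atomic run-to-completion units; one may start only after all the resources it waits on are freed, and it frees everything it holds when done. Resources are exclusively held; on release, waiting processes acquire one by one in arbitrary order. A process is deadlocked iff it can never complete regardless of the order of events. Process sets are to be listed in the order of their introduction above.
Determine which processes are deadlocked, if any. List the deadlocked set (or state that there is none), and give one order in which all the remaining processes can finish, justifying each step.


No process is deadlocked.
Key observation: the waits form no ring: some process can always run, and its releases unblock the others one by one.
One completion order for the rest: P0, P4, P3, P1, P7, P6.
Check, step by step:
  P0: no waits; runs immediately, freeing lock-i and lock-b
  P4: no waits; runs immediately, freeing lock-m
  P3: no waits; runs immediately, freeing lock-f and lock-j
  P1 waits on lock-m — all released -> runs and releases lock-t
  P7 waits on lock-t and lock-m — all released -> runs and releases lock-n
  P6 waits on lock-i, lock-t, lock-m, lock-n and lock-j — all released -> runs and releases lock-c and lock-s


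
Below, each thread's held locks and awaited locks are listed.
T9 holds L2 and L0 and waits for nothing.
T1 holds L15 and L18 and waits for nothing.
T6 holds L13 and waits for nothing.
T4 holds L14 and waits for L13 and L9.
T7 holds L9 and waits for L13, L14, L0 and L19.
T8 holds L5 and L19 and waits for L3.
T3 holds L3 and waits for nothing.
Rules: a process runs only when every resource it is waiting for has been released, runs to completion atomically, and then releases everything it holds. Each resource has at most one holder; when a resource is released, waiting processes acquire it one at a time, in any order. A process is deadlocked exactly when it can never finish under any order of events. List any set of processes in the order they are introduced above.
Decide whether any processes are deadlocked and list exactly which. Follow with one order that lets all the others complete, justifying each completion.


Deadlocked: T4 and T7.
Key observation: the wait chain closes on itself along T4 -> T7 -> T4; no other process is dragged down with it.
One completion order for the rest: T3, T8, T9, T1, T6.
Verifying each step:
  T3 waits on nothing -> runs at once and releases L3
  run T8 (all its waits — L3 — are resolved); releases L5 and L19
  T9 waits on nothing -> runs at once and releases L2 and L0
  T1 waits on nothing -> runs at once and releases L15 and L18
  T6 waits on nothing -> runs at once and releases L13


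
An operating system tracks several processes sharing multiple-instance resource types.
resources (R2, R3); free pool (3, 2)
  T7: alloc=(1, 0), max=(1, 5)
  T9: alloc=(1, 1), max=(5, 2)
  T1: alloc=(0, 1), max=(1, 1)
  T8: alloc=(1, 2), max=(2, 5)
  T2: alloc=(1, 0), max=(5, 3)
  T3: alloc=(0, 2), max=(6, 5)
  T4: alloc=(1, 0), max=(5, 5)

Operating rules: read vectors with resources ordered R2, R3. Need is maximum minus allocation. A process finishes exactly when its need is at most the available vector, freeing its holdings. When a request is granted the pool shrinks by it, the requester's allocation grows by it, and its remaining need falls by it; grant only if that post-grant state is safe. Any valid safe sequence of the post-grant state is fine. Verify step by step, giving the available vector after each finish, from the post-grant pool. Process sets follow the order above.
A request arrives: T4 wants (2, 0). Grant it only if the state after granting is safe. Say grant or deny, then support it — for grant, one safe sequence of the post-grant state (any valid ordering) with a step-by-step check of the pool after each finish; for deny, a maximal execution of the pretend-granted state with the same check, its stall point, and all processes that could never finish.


GRANT: granting preserves safety; a valid post-grant sequence is T1, T8, T7, T4, T3, T2, T9.
Key observation: (1, 2) free after granting still covers T1 first, and each release covers the next.
Step-by-step check of the post-grant state:
  pool = (1, 2)
  T1: need (1, 0) fits (1, 2); releases (0, 1), pool now (1, 3)
  T8: need (1, 3) fits (1, 3); releases (1, 2), pool now (2, 5)
  T7: need (0, 5) fits (2, 5); releases (1, 0), pool now (3, 5)
  T4: need (2, 5) fits (3, 5); releases (3, 0), pool now (6, 5)
  T3: need (6, 3) fits (6, 5); releases (0, 2), pool now (6, 7)
  T2: need (4, 3) fits (6, 7); releases (1, 0), pool now (7, 7)
  T9: need (4, 1) fits (7, 7); releases (1, 1), pool now (8, 8)
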